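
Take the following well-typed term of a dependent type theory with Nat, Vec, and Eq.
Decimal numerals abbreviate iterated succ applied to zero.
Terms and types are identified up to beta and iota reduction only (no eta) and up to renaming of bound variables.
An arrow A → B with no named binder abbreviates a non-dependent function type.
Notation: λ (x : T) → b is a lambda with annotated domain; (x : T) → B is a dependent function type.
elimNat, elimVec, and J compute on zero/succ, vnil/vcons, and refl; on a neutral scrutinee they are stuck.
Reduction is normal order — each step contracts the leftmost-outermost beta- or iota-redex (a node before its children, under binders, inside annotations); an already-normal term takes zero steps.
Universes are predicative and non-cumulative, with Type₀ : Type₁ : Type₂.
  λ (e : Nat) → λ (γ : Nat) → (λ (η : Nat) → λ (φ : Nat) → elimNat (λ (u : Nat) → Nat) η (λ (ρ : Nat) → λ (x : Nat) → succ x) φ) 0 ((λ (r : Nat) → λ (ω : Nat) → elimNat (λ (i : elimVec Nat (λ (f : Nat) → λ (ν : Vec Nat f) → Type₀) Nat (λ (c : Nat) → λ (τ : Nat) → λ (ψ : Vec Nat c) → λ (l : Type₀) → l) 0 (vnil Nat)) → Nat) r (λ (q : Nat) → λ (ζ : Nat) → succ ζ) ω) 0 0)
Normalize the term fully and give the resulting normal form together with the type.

reduced normal form:
  λ (e : Nat) → λ (γ : Nat) → 0
the term's type:
  Nat → Nat → Nat
observation: 6 normal-order steps separate the term from its normal form.


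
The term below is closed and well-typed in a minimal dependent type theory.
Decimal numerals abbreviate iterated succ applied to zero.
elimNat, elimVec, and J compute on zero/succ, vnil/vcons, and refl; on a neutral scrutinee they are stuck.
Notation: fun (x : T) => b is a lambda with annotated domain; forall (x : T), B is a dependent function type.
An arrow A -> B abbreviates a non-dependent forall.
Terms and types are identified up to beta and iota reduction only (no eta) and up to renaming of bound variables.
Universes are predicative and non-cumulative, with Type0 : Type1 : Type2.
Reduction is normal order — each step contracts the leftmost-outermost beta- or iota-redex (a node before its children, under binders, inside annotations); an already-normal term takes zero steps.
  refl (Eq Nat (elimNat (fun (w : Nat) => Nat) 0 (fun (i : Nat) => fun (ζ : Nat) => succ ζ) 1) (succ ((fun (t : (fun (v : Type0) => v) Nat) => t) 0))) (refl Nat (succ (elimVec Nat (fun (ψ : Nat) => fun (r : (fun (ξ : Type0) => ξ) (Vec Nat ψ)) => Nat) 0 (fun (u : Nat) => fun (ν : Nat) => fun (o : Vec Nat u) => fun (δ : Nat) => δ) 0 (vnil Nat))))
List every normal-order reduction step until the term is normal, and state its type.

normal-order reduction sequence:
  refl (Eq Nat (elimNat (fun (w : Nat) => Nat) 0 (fun (i : Nat) => fun (ζ : Nat) => succ ζ) 1) (succ ((fun (t : (fun (v : Type0) => v) Nat) => t) 0))) (refl Nat (succ (elimVec Nat (fun (ψ : Nat) => fun (r : (fun (ξ : Type0) => ξ) (Vec Nat ψ)) => Nat) 0 (fun (u : Nat) => fun (ν : Nat) => fun (o : Vec Nat u) => fun (δ : Nat) => δ) 0 (vnil Nat))))
  ~> refl (Eq Nat ((fun (w : Nat) => fun (i : Nat) => succ i) 0 (elimNat (fun (ζ : Nat) => Nat) 0 (fun (t : Nat) => fun (v : Nat) => succ v) 0)) (succ ((fun (ψ : (fun (r : Type0) => r) Nat) => ψ) 0))) (refl Nat (succ (elimVec Nat (fun (ξ : Nat) => fun (u : (fun (ν : Type0) => ν) (Vec Nat ξ)) => Nat) 0 (fun (o : Nat) => fun (δ : Nat) => fun (α : Vec Nat o) => fun (η : Nat) => η) 0 (vnil Nat))))
  ~> refl (Eq Nat ((fun (w : Nat) => succ w) (elimNat (fun (i : Nat) => Nat) 0 (fun (ζ : Nat) => fun (t : Nat) => succ t) 0)) (succ ((fun (v : (fun (ψ : Type0) => ψ) Nat) => v) 0))) (refl Nat (succ (elimVec Nat (fun (r : Nat) => fun (ξ : (fun (u : Type0) => u) (Vec Nat r)) => Nat) 0 (fun (ν : Nat) => fun (o : Nat) => fun (δ : Vec Nat ν) => fun (α : Nat) => α) 0 (vnil Nat))))
  ~> refl (Eq Nat (succ (elimNat (fun (w : Nat) => Nat) 0 (fun (i : Nat) => fun (ζ : Nat) => succ ζ) 0)) (succ ((fun (t : (fun (v : Type0) => v) Nat) => t) 0))) (refl Nat (succ (elimVec Nat (fun (ψ : Nat) => fun (r : (fun (ξ : Type0) => ξ) (Vec Nat ψ)) => Nat) 0 (fun (u : Nat) => fun (ν : Nat) => fun (o : Vec Nat u) => fun (δ : Nat) => δ) 0 (vnil Nat))))
  ~> refl (Eq Nat 1 (succ ((fun (w : (fun (i : Type0) => i) Nat) => w) 0))) (refl Nat (succ (elimVec Nat (fun (ζ : Nat) => fun (t : (fun (v : Type0) => v) (Vec Nat ζ)) => Nat) 0 (fun (ψ : Nat) => fun (r : Nat) => fun (ξ : Vec Nat ψ) => fun (u : Nat) => u) 0 (vnil Nat))))
  ~> refl (Eq Nat 1 1) (refl Nat (succ (elimVec Nat (fun (w : Nat) => fun (i : (fun (ζ : Type0) => ζ) (Vec Nat w)) => Nat) 0 (fun (t : Nat) => fun (v : Nat) => fun (ψ : Vec Nat t) => fun (r : Nat) => r) 0 (vnil Nat))))
  ~> refl (Eq Nat 1 1) (refl Nat 1)
the term's type:
  Eq (Eq Nat 1 1) (refl Nat 1) (refl Nat 1)


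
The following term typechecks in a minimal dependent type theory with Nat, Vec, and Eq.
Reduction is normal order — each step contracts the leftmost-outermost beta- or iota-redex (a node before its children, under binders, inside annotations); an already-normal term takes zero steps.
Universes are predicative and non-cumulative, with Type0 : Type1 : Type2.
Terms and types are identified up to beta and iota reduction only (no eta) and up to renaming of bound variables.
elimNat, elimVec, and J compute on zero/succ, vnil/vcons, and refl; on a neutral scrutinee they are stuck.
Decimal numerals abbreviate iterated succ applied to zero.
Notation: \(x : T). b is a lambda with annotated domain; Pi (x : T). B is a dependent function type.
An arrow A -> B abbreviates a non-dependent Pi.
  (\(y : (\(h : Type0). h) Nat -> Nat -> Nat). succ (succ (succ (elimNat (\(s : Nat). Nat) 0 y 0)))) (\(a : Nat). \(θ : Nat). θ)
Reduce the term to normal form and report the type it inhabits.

reduced normal form:
  3
the term's type:
  Nat


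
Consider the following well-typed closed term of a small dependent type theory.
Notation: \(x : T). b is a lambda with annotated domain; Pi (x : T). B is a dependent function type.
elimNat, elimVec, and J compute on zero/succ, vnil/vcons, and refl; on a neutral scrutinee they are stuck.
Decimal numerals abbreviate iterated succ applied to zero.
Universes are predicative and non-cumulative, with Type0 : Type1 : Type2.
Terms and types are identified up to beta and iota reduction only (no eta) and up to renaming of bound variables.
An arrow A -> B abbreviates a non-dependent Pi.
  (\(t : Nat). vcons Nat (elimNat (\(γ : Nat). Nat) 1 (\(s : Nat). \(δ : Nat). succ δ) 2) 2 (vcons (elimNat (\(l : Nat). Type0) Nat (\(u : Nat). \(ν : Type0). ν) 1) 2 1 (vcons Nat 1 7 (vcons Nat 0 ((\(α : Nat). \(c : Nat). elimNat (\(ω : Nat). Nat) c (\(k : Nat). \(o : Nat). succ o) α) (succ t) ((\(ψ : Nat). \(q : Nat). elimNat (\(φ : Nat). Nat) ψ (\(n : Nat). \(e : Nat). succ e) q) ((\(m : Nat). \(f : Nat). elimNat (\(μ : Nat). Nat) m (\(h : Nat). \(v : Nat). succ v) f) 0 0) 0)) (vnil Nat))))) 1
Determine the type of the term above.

the term's type:
  Vec Nat 4


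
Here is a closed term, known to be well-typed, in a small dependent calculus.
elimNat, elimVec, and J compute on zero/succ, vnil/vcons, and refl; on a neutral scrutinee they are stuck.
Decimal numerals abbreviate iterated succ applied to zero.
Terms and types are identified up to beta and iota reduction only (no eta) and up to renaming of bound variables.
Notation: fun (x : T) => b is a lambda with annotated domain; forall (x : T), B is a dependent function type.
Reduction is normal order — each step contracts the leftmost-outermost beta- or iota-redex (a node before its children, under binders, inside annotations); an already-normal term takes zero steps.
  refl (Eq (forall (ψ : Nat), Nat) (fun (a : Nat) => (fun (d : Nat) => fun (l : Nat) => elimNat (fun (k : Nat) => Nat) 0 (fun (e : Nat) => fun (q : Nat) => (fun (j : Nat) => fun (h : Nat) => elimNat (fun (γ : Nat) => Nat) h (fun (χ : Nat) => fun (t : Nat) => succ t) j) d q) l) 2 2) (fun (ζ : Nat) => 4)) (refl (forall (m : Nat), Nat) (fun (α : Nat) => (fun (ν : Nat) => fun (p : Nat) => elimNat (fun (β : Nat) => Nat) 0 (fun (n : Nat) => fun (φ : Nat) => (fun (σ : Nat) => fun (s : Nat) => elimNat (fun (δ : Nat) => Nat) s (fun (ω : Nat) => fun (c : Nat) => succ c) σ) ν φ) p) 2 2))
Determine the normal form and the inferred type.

reduced normal form:
  refl (Eq (forall (ψ : Nat), Nat) (fun (a : Nat) => 4) (fun (d : Nat) => 4)) (refl (forall (l : Nat), Nat) (fun (k : Nat) => 4))
inferred type:
  Eq (Eq (forall (ψ : Nat), Nat) (fun (a : Nat) => 4) (fun (d : Nat) => 4)) (refl (forall (l : Nat), Nat) (fun (k : Nat) => 4)) (refl (forall (e : Nat), Nat) (fun (q : Nat) => 4))
observation: normalization takes exactly 54 steps under the normal-order strategy.


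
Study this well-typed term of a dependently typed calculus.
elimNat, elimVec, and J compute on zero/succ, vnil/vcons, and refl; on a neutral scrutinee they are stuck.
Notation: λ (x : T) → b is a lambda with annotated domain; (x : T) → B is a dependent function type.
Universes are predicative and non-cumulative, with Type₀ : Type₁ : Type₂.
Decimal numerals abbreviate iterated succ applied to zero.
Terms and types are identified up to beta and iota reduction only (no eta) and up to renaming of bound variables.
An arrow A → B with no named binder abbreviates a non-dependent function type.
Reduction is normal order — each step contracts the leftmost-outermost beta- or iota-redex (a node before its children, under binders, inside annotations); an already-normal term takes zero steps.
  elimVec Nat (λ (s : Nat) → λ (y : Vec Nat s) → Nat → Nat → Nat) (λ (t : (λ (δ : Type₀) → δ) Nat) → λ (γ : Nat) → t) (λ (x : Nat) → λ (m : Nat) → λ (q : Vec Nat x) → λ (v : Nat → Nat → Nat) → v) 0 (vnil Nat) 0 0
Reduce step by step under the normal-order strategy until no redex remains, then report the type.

reduction (normal order):
  elimVec Nat (λ (s : Nat) → λ (y : Vec Nat s) → Nat → Nat → Nat) (λ (t : (λ (δ : Type₀) → δ) Nat) → λ (γ : Nat) → t) (λ (x : Nat) → λ (m : Nat) → λ (q : Vec Nat x) → λ (v : Nat → Nat → Nat) → v) 0 (vnil Nat) 0 0
  ~> (λ (s : (λ (y : Type₀) → y) Nat) → λ (t : Nat) → s) 0 0
  ~> (λ (s : Nat) → 0) 0
  ~> 0
type:
  Nat


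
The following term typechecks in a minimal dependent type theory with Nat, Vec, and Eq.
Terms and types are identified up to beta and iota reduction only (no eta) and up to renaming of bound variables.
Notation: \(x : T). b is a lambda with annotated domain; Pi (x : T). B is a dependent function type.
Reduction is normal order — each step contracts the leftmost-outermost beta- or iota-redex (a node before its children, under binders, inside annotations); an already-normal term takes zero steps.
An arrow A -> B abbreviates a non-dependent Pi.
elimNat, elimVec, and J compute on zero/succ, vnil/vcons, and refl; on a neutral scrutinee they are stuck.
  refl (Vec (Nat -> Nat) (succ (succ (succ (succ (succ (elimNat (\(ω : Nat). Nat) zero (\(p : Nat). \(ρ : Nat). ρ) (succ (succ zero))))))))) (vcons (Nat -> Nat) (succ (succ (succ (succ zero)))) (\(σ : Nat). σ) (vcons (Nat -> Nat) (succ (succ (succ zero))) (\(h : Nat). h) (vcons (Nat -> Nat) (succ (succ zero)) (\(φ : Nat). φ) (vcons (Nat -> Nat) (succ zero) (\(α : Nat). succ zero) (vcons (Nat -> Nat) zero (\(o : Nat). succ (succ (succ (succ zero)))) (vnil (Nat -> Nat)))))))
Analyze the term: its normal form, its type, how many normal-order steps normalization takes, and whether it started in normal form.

resulting normal form:
  refl (Vec (Nat -> Nat) (succ (succ (succ (succ (succ zero)))))) (vcons (Nat -> Nat) (succ (succ (succ (succ zero)))) (\(ω : Nat). ω) (vcons (Nat -> Nat) (succ (succ (succ zero))) (\(p : Nat). p) (vcons (Nat -> Nat) (succ (succ zero)) (\(ρ : Nat). ρ) (vcons (Nat -> Nat) (succ zero) (\(σ : Nat). succ zero) (vcons (Nat -> Nat) zero (\(h : Nat). succ (succ (succ (succ zero)))) (vnil (Nat -> Nat)))))))
inferred type:
  Eq (Vec (Nat -> Nat) (succ (succ (succ (succ (succ zero)))))) (vcons (Nat -> Nat) (succ (succ (succ (succ zero)))) (\(ω : Nat). ω) (vcons (Nat -> Nat) (succ (succ (succ zero))) (\(p : Nat). p) (vcons (Nat -> Nat) (succ (succ zero)) (\(ρ : Nat). ρ) (vcons (Nat -> Nat) (succ zero) (\(σ : Nat). succ zero) (vcons (Nat -> Nat) zero (\(h : Nat). succ (succ (succ (succ zero)))) (vnil (Nat -> Nat))))))) (vcons (Nat -> Nat) (succ (succ (succ (succ zero)))) (\(φ : Nat). φ) (vcons (Nat -> Nat) (succ (succ (succ zero))) (\(α : Nat). α) (vcons (Nat -> Nat) (succ (succ zero)) (\(o : Nat). o) (vcons (Nat -> Nat) (succ zero) (\(θ : Nat). succ zero) (vcons (Nat -> Nat) zero (\(z : Nat). succ (succ (succ (succ zero)))) (vnil (Nat -> Nat)))))))
steps to reach normal form (normal order): 7
already normal: no
first contracted redex: an elimNat iota-redex


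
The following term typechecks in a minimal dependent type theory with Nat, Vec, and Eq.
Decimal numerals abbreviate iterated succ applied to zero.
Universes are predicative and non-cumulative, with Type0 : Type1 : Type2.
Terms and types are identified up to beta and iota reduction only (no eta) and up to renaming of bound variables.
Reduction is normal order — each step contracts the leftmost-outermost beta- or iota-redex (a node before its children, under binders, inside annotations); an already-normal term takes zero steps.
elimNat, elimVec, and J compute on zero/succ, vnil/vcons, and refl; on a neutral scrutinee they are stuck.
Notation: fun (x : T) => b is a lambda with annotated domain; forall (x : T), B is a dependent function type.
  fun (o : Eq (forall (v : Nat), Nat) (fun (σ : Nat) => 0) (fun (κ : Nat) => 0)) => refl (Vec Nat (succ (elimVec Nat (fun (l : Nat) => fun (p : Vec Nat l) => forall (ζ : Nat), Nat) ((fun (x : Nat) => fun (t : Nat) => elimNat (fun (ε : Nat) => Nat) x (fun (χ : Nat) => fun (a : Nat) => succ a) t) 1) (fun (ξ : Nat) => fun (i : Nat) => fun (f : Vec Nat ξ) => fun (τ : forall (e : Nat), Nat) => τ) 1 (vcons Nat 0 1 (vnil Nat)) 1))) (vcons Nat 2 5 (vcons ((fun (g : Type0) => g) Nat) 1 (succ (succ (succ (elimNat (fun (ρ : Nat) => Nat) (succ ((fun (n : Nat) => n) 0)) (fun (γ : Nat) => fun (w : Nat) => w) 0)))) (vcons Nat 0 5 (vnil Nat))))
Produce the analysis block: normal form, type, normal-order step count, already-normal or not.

normal form:
  fun (o : Eq (forall (v : Nat), Nat) (fun (σ : Nat) => 0) (fun (κ : Nat) => 0)) => refl (Vec Nat 3) (vcons Nat 2 5 (vcons Nat 1 4 (vcons Nat 0 5 (vnil Nat))))
type:
  forall (o : Eq (forall (v : Nat), Nat) (fun (σ : Nat) => 0) (fun (κ : Nat) => 0)), Eq (Vec Nat 3) (vcons Nat 2 5 (vcons Nat 1 4 (vcons Nat 0 5 (vnil Nat)))) (vcons Nat 2 5 (vcons Nat 1 4 (vcons Nat 0 5 (vnil Nat))))
reduction steps (normal order): 15
started in normal form: no
first contracted redex: an elimVec iota-redex


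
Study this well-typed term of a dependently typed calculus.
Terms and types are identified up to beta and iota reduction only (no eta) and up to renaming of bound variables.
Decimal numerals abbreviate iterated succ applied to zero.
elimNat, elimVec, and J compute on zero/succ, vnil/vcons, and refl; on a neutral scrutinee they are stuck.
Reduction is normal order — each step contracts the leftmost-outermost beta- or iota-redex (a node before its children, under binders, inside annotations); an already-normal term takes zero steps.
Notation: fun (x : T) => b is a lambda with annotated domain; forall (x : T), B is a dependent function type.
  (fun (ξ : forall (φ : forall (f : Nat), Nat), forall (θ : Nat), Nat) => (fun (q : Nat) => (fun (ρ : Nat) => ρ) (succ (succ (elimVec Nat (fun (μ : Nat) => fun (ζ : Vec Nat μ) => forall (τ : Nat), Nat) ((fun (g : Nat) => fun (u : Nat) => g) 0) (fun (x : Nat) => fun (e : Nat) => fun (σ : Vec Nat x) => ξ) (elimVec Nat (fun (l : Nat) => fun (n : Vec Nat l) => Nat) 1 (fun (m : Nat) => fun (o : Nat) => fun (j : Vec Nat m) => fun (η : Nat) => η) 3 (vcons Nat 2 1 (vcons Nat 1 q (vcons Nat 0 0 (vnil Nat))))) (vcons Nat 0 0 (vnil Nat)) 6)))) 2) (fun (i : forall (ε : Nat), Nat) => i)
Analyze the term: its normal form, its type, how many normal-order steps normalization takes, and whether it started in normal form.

resulting normal form:
  2
type:
  Nat
steps to reach normal form (normal order): 11
started in normal form: no
first redex: a beta-redex


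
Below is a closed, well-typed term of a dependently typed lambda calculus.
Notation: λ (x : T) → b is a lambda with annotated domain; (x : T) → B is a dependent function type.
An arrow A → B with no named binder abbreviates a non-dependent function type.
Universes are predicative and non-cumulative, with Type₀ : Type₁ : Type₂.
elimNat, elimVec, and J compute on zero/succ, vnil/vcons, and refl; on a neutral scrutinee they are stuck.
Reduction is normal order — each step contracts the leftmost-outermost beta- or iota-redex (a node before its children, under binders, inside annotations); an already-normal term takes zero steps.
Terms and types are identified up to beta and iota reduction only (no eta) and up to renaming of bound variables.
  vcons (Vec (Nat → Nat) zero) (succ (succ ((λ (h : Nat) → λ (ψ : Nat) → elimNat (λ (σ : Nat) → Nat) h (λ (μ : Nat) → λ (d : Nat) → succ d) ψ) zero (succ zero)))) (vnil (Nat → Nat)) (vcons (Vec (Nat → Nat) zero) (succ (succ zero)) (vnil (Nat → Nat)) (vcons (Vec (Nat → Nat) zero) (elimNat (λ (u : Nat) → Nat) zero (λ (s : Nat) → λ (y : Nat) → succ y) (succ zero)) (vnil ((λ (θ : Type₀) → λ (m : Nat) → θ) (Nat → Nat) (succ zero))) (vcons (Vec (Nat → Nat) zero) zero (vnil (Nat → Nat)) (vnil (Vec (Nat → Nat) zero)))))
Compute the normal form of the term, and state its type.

reduced normal form:
  vcons (Vec (Nat → Nat) zero) (succ (succ (succ zero))) (vnil (Nat → Nat)) (vcons (Vec (Nat → Nat) zero) (succ (succ zero)) (vnil (Nat → Nat)) (vcons (Vec (Nat → Nat) zero) (succ zero) (vnil (Nat → Nat)) (vcons (Vec (Nat → Nat) zero) zero (vnil (Nat → Nat)) (vnil (Vec (Nat → Nat) zero)))))
inferred type:
  Vec (Vec (Nat → Nat) zero) (succ (succ (succ (succ zero))))


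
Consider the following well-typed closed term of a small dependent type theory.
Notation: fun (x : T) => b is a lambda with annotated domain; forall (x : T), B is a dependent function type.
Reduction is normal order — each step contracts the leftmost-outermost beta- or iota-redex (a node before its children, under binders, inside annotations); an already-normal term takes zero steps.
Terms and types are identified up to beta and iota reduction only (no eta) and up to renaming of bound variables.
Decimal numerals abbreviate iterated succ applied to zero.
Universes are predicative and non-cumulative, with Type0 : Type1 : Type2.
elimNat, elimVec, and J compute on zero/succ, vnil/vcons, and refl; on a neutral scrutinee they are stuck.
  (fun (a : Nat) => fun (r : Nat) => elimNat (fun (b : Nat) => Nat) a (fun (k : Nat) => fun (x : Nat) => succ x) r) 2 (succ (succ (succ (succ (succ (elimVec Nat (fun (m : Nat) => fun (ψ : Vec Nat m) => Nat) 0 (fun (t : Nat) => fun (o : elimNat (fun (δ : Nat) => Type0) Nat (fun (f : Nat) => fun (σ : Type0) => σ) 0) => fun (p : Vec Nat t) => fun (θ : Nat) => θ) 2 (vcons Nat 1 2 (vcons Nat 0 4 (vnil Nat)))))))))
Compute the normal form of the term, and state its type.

normal form:
  7
inferred type:
  Nat


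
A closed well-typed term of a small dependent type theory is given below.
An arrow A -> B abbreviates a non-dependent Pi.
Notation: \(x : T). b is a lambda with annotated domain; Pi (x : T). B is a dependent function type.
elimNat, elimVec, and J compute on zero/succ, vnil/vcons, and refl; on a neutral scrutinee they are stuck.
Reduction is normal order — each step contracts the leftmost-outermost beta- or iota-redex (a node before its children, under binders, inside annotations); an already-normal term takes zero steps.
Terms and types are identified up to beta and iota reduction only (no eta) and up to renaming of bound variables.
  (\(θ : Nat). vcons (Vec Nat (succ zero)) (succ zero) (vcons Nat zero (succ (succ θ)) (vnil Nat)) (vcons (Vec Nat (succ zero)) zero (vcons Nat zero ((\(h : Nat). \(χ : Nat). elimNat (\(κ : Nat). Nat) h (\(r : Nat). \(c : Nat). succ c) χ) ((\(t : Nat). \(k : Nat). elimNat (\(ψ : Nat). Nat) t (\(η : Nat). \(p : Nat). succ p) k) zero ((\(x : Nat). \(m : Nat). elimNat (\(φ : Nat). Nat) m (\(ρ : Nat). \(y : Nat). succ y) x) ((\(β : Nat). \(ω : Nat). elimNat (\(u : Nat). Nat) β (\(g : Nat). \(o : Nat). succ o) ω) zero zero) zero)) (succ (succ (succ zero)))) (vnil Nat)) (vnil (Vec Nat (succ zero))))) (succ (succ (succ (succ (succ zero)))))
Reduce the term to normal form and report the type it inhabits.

reduced normal form:
  vcons (Vec Nat (succ zero)) (succ zero) (vcons Nat zero (succ (succ (succ (succ (succ (succ (succ zero))))))) (vnil Nat)) (vcons (Vec Nat (succ zero)) zero (vcons Nat zero (succ (succ (succ zero))) (vnil Nat)) (vnil (Vec Nat (succ zero))))
type:
  Vec (Vec Nat (succ zero)) (succ (succ zero))


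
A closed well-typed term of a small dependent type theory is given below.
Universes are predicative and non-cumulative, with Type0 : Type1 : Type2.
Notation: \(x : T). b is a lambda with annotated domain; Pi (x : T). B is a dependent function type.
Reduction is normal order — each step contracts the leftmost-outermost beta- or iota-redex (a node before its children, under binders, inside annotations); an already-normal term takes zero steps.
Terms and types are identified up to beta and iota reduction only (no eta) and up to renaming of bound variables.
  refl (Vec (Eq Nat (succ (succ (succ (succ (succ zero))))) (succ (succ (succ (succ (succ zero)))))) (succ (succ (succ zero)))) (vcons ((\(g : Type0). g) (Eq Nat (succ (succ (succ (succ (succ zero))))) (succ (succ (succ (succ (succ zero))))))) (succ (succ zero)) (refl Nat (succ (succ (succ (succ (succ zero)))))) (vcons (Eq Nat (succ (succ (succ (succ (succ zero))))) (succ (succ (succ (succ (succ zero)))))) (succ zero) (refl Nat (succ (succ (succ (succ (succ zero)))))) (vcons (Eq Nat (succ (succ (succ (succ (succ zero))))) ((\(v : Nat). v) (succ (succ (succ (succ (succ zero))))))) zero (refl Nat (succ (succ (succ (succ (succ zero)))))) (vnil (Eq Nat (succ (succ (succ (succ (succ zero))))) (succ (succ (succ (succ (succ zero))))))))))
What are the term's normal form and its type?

reduced normal form:
  refl (Vec (Eq Nat (succ (succ (succ (succ (succ zero))))) (succ (succ (succ (succ (succ zero)))))) (succ (succ (succ zero)))) (vcons (Eq Nat (succ (succ (succ (succ (succ zero))))) (succ (succ (succ (succ (succ zero)))))) (succ (succ zero)) (refl Nat (succ (succ (succ (succ (succ zero)))))) (vcons (Eq Nat (succ (succ (succ (succ (succ zero))))) (succ (succ (succ (succ (succ zero)))))) (succ zero) (refl Nat (succ (succ (succ (succ (succ zero)))))) (vcons (Eq Nat (succ (succ (succ (succ (succ zero))))) (succ (succ (succ (succ (succ zero)))))) zero (refl Nat (succ (succ (succ (succ (succ zero)))))) (vnil (Eq Nat (succ (succ (succ (succ (succ zero))))) (succ (succ (succ (succ (succ zero))))))))))
the term's type:
  Eq (Vec (Eq Nat (succ (succ (succ (succ (succ zero))))) (succ (succ (succ (succ (succ zero)))))) (succ (succ (succ zero)))) (vcons (Eq Nat (succ (succ (succ (succ (succ zero))))) (succ (succ (succ (succ (succ zero)))))) (succ (succ zero)) (refl Nat (succ (succ (succ (succ (succ zero)))))) (vcons (Eq Nat (succ (succ (succ (succ (succ zero))))) (succ (succ (succ (succ (succ zero)))))) (succ zero) (refl Nat (succ (succ (succ (succ (succ zero)))))) (vcons (Eq Nat (succ (succ (succ (succ (succ zero))))) (succ (succ (succ (succ (succ zero)))))) zero (refl Nat (succ (succ (succ (succ (succ zero)))))) (vnil (Eq Nat (succ (succ (succ (succ (succ zero))))) (succ (succ (succ (succ (succ zero)))))))))) (vcons (Eq Nat (succ (succ (succ (succ (succ zero))))) (succ (succ (succ (succ (succ zero)))))) (succ (succ zero)) (refl Nat (succ (succ (succ (succ (succ zero)))))) (vcons (Eq Nat (succ (succ (succ (succ (succ zero))))) (succ (succ (succ (succ (succ zero)))))) (succ zero) (refl Nat (succ (succ (succ (succ (succ zero)))))) (vcons (Eq Nat (succ (succ (succ (succ (succ zero))))) (succ (succ (succ (succ (succ zero)))))) zero (refl Nat (succ (succ (succ (succ (succ zero)))))) (vnil (Eq Nat (succ (succ (succ (succ (succ zero))))) (succ (succ (succ (succ (succ zero))))))))))


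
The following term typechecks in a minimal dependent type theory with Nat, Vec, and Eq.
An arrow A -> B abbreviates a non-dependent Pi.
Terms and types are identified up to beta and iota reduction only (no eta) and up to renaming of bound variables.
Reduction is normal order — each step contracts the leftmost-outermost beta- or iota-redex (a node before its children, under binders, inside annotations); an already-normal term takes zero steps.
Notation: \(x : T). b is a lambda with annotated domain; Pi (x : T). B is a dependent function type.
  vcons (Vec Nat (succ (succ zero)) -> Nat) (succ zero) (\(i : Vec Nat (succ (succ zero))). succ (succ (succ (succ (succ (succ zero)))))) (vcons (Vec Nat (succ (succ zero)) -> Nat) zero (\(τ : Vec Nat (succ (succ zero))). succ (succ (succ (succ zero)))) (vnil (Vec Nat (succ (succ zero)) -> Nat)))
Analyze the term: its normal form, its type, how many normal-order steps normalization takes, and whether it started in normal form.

resulting normal form:
  vcons (Vec Nat (succ (succ zero)) -> Nat) (succ zero) (\(i : Vec Nat (succ (succ zero))). succ (succ (succ (succ (succ (succ zero)))))) (vcons (Vec Nat (succ (succ zero)) -> Nat) zero (\(τ : Vec Nat (succ (succ zero))). succ (succ (succ (succ zero)))) (vnil (Vec Nat (succ (succ zero)) -> Nat)))
type:
  Vec (Vec Nat (succ (succ zero)) -> Nat) (succ (succ zero))
reduction steps (normal order): 0
already normal: yes


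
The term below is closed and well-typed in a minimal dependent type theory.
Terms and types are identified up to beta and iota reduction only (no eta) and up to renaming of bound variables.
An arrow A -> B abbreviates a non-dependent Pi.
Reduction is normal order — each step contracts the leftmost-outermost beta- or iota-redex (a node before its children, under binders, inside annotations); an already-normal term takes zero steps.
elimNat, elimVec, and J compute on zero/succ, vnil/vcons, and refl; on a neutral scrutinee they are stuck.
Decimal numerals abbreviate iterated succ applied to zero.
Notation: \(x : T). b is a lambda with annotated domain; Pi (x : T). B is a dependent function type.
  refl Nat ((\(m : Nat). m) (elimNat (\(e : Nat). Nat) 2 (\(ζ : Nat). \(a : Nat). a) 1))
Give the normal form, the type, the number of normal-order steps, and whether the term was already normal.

normal form:
  refl Nat 2
the term's type:
  Eq Nat 2 2
steps to reach normal form (normal order): 5
already normal: no
first contracted redex: a beta-redex


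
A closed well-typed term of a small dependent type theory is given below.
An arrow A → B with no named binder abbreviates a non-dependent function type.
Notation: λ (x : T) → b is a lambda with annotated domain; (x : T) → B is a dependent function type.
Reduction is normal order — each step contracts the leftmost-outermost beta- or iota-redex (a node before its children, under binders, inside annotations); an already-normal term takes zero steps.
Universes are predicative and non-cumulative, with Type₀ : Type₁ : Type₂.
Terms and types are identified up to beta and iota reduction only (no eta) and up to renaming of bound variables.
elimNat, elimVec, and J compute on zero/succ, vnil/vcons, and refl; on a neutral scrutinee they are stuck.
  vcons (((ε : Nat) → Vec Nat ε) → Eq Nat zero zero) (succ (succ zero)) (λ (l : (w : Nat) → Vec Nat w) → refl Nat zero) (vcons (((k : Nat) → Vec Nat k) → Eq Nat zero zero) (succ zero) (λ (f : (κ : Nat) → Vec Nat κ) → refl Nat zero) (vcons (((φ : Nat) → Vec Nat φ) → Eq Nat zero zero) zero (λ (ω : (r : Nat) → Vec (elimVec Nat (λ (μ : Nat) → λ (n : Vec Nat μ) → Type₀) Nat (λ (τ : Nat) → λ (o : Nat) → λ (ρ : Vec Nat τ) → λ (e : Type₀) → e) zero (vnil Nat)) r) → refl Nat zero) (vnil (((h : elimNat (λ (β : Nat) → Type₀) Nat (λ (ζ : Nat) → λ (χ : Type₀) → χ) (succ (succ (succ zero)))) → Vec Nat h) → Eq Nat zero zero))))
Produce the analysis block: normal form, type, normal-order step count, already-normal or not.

normal form:
  vcons (((ε : Nat) → Vec Nat ε) → Eq Nat zero zero) (succ (succ zero)) (λ (l : (w : Nat) → Vec Nat w) → refl Nat zero) (vcons (((k : Nat) → Vec Nat k) → Eq Nat zero zero) (succ zero) (λ (f : (κ : Nat) → Vec Nat κ) → refl Nat zero) (vcons (((φ : Nat) → Vec Nat φ) → Eq Nat zero zero) zero (λ (ω : (r : Nat) → Vec Nat r) → refl Nat zero) (vnil (((μ : Nat) → Vec Nat μ) → Eq Nat zero zero))))
the term's type:
  Vec (((ε : Nat) → Vec Nat ε) → Eq Nat zero zero) (succ (succ (succ zero)))
reduction steps (normal order): 11
already normal: no
first contracted redex: an elimVec iota-redex


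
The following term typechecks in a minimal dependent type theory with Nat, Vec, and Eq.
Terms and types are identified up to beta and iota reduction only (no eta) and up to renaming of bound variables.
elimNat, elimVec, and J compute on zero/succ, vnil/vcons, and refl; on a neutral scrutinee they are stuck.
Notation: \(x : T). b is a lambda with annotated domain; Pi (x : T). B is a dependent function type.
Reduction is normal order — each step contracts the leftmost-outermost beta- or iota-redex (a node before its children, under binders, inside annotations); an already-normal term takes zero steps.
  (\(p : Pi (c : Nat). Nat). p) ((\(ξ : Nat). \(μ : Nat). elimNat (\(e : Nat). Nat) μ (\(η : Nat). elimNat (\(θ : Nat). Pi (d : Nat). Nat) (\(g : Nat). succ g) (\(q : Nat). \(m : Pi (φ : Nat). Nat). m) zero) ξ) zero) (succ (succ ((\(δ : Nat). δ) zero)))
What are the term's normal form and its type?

normal form:
  succ (succ zero)
type:
  Nat
observation: the term reaches its normal form after 5 normal-order steps.


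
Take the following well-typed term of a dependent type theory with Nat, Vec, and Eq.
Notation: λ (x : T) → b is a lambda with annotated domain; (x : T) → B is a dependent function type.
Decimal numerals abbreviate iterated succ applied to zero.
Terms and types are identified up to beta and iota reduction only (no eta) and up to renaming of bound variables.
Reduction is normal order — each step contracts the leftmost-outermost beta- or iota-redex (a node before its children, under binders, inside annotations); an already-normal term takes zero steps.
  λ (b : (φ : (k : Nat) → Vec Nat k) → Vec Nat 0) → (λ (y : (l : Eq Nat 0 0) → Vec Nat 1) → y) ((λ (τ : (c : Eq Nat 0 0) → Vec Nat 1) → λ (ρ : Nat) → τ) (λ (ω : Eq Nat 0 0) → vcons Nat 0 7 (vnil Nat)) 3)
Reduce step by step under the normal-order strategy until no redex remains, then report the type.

normal-order reduction sequence:
  λ (b : (φ : (k : Nat) → Vec Nat k) → Vec Nat 0) → (λ (y : (l : Eq Nat 0 0) → Vec Nat 1) → y) ((λ (τ : (c : Eq Nat 0 0) → Vec Nat 1) → λ (ρ : Nat) → τ) (λ (ω : Eq Nat 0 0) → vcons Nat 0 7 (vnil Nat)) 3)
  ~> λ (b : (φ : (k : Nat) → Vec Nat k) → Vec Nat 0) → (λ (y : (l : Eq Nat 0 0) → Vec Nat 1) → λ (τ : Nat) → y) (λ (c : Eq Nat 0 0) → vcons Nat 0 7 (vnil Nat)) 3
  ~> λ (b : (φ : (k : Nat) → Vec Nat k) → Vec Nat 0) → (λ (y : Nat) → λ (l : Eq Nat 0 0) → vcons Nat 0 7 (vnil Nat)) 3
  ~> λ (b : (φ : (k : Nat) → Vec Nat k) → Vec Nat 0) → λ (y : Eq Nat 0 0) → vcons Nat 0 7 (vnil Nat)
type:
  (b : (φ : (k : Nat) → Vec Nat k) → Vec Nat 0) → (y : Eq Nat 0 0) → Vec Nat 1


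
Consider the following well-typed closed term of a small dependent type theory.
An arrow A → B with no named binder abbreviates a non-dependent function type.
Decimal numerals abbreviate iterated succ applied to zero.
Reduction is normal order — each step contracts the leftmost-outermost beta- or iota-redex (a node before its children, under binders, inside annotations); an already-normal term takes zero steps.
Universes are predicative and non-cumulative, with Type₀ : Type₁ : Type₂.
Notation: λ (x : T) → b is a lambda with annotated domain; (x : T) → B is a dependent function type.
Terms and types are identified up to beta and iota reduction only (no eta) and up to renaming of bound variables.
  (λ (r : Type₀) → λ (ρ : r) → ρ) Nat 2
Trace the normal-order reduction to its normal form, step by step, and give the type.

reduction (normal order):
  (λ (r : Type₀) → λ (ρ : r) → ρ) Nat 2
  ~> (λ (r : Nat) → r) 2
  ~> 2
the term's type:
  Nat


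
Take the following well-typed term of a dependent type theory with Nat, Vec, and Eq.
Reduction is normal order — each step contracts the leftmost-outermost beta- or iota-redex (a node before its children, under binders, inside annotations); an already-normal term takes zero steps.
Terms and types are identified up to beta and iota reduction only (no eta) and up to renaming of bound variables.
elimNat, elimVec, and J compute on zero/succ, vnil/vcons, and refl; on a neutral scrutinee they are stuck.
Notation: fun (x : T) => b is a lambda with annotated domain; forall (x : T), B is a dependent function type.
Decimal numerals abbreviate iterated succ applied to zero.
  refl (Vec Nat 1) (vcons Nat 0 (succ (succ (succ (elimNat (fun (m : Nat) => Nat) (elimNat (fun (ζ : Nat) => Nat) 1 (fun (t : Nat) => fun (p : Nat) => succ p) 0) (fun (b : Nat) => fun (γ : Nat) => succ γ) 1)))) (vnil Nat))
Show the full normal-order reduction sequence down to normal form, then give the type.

normal-order reduction:
  refl (Vec Nat 1) (vcons Nat 0 (succ (succ (succ (elimNat (fun (m : Nat) => Nat) (elimNat (fun (ζ : Nat) => Nat) 1 (fun (t : Nat) => fun (p : Nat) => succ p) 0) (fun (b : Nat) => fun (γ : Nat) => succ γ) 1)))) (vnil Nat))
  ~> refl (Vec Nat 1) (vcons Nat 0 (succ (succ (succ ((fun (m : Nat) => fun (ζ : Nat) => succ ζ) 0 (elimNat (fun (t : Nat) => Nat) (elimNat (fun (p : Nat) => Nat) 1 (fun (b : Nat) => fun (γ : Nat) => succ γ) 0) (fun (o : Nat) => fun (k : Nat) => succ k) 0))))) (vnil Nat))
  ~> refl (Vec Nat 1) (vcons Nat 0 (succ (succ (succ ((fun (m : Nat) => succ m) (elimNat (fun (ζ : Nat) => Nat) (elimNat (fun (t : Nat) => Nat) 1 (fun (p : Nat) => fun (b : Nat) => succ b) 0) (fun (γ : Nat) => fun (o : Nat) => succ o) 0))))) (vnil Nat))
  ~> refl (Vec Nat 1) (vcons Nat 0 (succ (succ (succ (succ (elimNat (fun (m : Nat) => Nat) (elimNat (fun (ζ : Nat) => Nat) 1 (fun (t : Nat) => fun (p : Nat) => succ p) 0) (fun (b : Nat) => fun (γ : Nat) => succ γ) 0))))) (vnil Nat))
  ~> refl (Vec Nat 1) (vcons Nat 0 (succ (succ (succ (succ (elimNat (fun (m : Nat) => Nat) 1 (fun (ζ : Nat) => fun (t : Nat) => succ t) 0))))) (vnil Nat))
  ~> refl (Vec Nat 1) (vcons Nat 0 5 (vnil Nat))
type:
  Eq (Vec Nat 1) (vcons Nat 0 5 (vnil Nat)) (vcons Nat 0 5 (vnil Nat))


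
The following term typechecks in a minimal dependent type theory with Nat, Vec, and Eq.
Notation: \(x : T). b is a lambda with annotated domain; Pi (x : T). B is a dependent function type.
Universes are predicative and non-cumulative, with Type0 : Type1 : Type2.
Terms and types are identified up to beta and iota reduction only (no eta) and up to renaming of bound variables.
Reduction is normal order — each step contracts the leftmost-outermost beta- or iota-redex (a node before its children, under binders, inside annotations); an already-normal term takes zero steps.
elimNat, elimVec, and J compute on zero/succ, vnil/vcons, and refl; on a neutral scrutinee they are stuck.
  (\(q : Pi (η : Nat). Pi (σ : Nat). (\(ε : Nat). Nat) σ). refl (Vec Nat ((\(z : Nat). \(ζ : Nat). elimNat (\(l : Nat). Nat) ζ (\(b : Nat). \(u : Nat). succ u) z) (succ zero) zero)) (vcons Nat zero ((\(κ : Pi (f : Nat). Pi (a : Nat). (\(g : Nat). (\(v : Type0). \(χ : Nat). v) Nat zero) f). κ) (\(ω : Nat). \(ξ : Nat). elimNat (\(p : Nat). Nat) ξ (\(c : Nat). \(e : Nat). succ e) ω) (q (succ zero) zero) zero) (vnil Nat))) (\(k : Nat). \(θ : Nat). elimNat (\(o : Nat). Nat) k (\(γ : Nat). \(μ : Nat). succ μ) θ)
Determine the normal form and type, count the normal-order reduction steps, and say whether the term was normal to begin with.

normal form:
  refl (Vec Nat (succ zero)) (vcons Nat zero (succ zero) (vnil Nat))
the term's type:
  Eq (Vec Nat (succ zero)) (vcons Nat zero (succ zero) (vnil Nat)) (vcons Nat zero (succ zero) (vnil Nat))
normal-order step count: 17
term was already normal: no
first redex: a beta-redex


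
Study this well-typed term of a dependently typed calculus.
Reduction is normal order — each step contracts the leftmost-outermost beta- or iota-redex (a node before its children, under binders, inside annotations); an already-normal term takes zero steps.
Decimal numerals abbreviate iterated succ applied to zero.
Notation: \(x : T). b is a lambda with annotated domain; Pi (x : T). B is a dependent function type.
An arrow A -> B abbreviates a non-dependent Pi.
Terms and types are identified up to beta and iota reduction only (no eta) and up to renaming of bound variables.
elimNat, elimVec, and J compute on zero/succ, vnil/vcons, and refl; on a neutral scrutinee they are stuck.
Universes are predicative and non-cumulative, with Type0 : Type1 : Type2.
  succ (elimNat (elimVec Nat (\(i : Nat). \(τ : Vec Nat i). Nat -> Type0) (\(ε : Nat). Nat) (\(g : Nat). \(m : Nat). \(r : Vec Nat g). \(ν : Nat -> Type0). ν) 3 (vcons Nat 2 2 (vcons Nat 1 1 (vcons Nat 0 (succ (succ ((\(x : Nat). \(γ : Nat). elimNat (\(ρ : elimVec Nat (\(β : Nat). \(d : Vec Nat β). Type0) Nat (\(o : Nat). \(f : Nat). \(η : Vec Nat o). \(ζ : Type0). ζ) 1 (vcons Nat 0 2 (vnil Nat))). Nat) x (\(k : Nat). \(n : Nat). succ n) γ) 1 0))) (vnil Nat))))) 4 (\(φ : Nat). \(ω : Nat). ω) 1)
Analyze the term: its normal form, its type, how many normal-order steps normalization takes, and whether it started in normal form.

normal form:
  5
the term's type:
  Nat
reduction steps (normal order): 4
started in normal form: no
first contracted redex: an elimNat iota-redex


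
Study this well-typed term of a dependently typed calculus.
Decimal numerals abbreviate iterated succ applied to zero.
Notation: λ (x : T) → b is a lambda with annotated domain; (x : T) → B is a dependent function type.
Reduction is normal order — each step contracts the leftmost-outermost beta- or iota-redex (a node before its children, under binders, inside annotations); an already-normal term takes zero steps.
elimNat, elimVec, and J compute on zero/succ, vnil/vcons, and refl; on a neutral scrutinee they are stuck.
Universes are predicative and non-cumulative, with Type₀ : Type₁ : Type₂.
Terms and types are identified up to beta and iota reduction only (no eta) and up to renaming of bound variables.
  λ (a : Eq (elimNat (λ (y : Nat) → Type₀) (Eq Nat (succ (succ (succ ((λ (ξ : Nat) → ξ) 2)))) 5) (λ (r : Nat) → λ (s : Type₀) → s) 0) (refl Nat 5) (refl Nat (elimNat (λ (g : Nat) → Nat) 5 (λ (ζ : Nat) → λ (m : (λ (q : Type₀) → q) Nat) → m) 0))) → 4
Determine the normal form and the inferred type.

normal form:
  λ (a : Eq (Eq Nat 5 5) (refl Nat 5) (refl Nat 5)) → 4
the term's type:
  (a : Eq (Eq Nat 5 5) (refl Nat 5) (refl Nat 5)) → Nat
observation: the first redex contracted is an elimNat iota-redex; the normal form is reached in 3 normal-order steps.


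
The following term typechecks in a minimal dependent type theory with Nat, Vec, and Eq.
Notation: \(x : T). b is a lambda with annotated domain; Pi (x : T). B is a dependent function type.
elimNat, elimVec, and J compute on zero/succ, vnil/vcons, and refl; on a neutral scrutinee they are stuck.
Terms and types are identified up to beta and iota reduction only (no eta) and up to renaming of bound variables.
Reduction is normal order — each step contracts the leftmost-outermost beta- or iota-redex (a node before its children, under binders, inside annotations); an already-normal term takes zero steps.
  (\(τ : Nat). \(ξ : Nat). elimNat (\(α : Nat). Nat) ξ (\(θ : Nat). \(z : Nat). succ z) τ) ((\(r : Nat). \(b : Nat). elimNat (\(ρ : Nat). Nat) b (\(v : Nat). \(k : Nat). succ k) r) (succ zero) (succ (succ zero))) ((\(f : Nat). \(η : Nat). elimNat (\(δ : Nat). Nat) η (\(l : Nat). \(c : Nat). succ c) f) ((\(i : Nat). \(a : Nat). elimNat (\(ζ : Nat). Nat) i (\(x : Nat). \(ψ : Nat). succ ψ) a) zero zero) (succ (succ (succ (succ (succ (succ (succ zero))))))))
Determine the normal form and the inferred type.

normal form:
  succ (succ (succ (succ (succ (succ (succ (succ (succ (succ zero)))))))))
type:
  Nat
observation: the leftmost-outermost redex is a beta-redex, and normalization takes 24 steps.
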